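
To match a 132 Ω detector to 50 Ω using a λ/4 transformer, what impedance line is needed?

Z_qwt = √(Z_0·R_L) = √(50 × 132) = √6600

Z_qwt ≈ 81.2 Ω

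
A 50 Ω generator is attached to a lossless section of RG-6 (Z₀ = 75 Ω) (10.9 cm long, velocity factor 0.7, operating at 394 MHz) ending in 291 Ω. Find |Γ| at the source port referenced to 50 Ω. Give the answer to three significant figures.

λ = v/f = 0.7·c / 394 MHz = 0.533 m
βl = 2π·l/λ = 2π × 0.205 = 73.6°
tan(βl) = 3.4
Z_in = Z_0·(Z_L + jZ_0·tanβl)/(Z_0 + jZ_L·tanβl) = 20.9 − j20.5 Ω
Γ_s = (Z_in − Z_s)/(Z_in + Z_s) = (-29.1 − j20.5)/(70.9 − j20.5), |Γ_s| = 0.482

|Γ| ≈ 0.482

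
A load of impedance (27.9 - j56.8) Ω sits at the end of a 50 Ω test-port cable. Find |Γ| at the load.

Γ = (Z_L − Z_0)/(Z_L + Z_0) = (-22.1 − j56.8)/(77.9 − j56.8)
|Γ| = 60.9/96.4

|Γ| ≈ 0.632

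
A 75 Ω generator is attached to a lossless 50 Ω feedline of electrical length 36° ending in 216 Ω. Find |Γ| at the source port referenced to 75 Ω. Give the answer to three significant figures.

tan(βl) = 0.727
Z_in = Z_0·(Z_L + jZ_0·tanβl)/(Z_0 + jZ_L·tanβl) = 30.4 − j59.1 Ω
Γ_s = (Z_in − Z_s)/(Z_in + Z_s) = (-44.6 − j59.1)/(105 − j59.1), |Γ_s| = 0.613

|Γ| ≈ 0.613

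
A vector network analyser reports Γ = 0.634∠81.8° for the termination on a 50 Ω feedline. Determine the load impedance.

Z_L ≈ 24.5 + j51.4 Ω

Z_L = Z_0·(1 + Γ)/(1 − Γ) = 50·(1.09 + j0.628)/(0.91 − j0.628)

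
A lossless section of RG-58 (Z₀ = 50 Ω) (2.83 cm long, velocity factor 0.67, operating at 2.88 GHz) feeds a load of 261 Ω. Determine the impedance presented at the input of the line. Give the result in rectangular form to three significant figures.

λ = v/f = 0.67·c / 2.88 GHz = 0.0698 m
βl = 2π·l/λ = 2π × 0.405 = 146°
tan(βl) = tan(146°) = -0.675
Z_in = Z_0·(Z_L + jZ_0·tanβl)/(Z_0 + jZ_L·tanβl)
     = 50·(261 − j33.8)/(50 − j176)

Z_in ≈ 28.3 + j66 Ω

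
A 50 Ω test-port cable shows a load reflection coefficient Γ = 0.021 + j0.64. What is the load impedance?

Z_L ≈ 21.6 + j46.8 Ω

Z_L = Z_0·(1 + Γ)/(1 − Γ) = 50·(1.02 + j0.64)/(0.979 − j0.64)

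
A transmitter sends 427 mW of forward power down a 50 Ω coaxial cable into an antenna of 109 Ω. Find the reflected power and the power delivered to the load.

P_reflected ≈ 58.8 mW; P_delivered ≈ 368 mW

Γ = (109 − 50)/(109 + 50) = 0.371
|Γ|² = 0.138
P_refl = |Γ|²·P_inc = 58.8 mW, P_del = (1 − |Γ|²)·P_inc = 368 mW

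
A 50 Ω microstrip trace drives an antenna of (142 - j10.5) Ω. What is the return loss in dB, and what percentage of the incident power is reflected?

RL ≈ 6.35 dB; 23.2% of incident power reflected

Γ = (92 − j10.5)/(192 − j10.5), |Γ| = 0.482
RL = −20·log₁₀(0.482) = 6.35 dB
P_refl/P_inc = |Γ|² = 0.232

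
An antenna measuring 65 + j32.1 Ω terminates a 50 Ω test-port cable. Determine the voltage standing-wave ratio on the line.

VSWR ≈ 1.84

Γ = (Z_L − Z_0)/(Z_L + Z_0) = (15 + j32.1)/(115 + j32.1)
|Γ| = 35.4/119 = 0.297
VSWR = (1 + |Γ|)/(1 − |Γ|) = 1.3/0.703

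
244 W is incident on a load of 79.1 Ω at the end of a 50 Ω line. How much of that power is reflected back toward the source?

P_reflected ≈ 12.4 W

Γ = (79.1 − 50)/(79.1 + 50) = 0.225
|Γ|² = 0.0508
P_refl = |Γ|²·P_inc = 12.4 W, P_del = (1 − |Γ|²)·P_inc = 232 W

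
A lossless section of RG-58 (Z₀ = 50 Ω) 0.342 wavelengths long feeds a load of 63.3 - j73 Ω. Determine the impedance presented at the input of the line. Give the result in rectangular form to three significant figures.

βl = 2π × 0.342 = 123°
tan(βl) = tan(123°) = -1.53
Z_in = Z_0·(Z_L + jZ_0·tanβl)/(Z_0 + jZ_L·tanβl)
     = 50·(63.3 − j150)/(-61.9 − j97)

Z_in ≈ 40 + j58.1 Ω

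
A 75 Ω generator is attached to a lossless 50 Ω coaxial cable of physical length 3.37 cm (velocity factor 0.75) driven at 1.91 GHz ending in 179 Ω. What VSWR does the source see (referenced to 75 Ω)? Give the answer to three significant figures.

VSWR ≈ 5.23

λ = v/f = 0.75·c / 1.91 GHz = 0.118 m
βl = 2π·l/λ = 2π × 0.286 = 103°
tan(βl) = -4.34
Z_in = Z_0·(Z_L + jZ_0·tanβl)/(Z_0 + jZ_L·tanβl) = 14.6 + j10.6 Ω
Γ_s = (Z_in − Z_s)/(Z_in + Z_s) = (-60.4 + j10.6)/(89.6 + j10.6), |Γ_s| = 0.679
VSWR = (1 + |Γ_s|)/(1 − |Γ_s|)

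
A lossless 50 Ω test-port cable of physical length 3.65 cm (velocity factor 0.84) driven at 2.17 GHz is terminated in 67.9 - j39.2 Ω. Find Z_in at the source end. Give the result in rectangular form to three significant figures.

λ = v/f = 0.84·c / 2.17 GHz = 0.116 m
βl = 2π·l/λ = 2π × 0.314 = 113°
tan(βl) = tan(113°) = -2.34
Z_in = Z_0·(Z_L + jZ_0·tanβl)/(Z_0 + jZ_L·tanβl)
     = 50·(67.9 − j156)/(-41.7 − j159)

Z_in ≈ 40.7 + j32.1 Ω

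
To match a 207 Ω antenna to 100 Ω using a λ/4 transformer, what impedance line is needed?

Z_qwt ≈ 144 Ω

Z_qwt = √(Z_0·R_L) = √(100 × 207) = √20700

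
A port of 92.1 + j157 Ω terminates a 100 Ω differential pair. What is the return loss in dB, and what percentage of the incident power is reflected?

Γ = (-7.9 + j157)/(192.1 + j157), |Γ| = 0.634
RL = −20·log₁₀(0.634) = 3.96 dB
P_refl/P_inc = |Γ|² = 0.401

RL ≈ 3.96 dB; 40.1% of incident power reflected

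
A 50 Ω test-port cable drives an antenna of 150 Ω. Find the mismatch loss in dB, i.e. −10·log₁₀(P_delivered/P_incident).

mismatch loss ≈ 1.25 dB

Γ = (150 − 50)/(150 + 50) = 0.5
|Γ|² = 0.25, so P_del/P_inc = 1 − |Γ|² = 0.75
ML = −10·log₁₀(1 − |Γ|²)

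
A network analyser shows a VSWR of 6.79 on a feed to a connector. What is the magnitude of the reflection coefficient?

|Γ| = (S − 1)/(S + 1) = (6.79 − 1)/(6.79 + 1) = 5.79/7.79

|Γ| ≈ 0.743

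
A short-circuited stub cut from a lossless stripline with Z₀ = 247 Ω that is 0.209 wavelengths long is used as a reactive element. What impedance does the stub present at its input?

Z_in ≈ +j938 Ω

βl = 2π × 0.209 = 75.2°
tan(βl) = 3.8
For a short-circuited stub, Z_in = jZ_0·tan(βl)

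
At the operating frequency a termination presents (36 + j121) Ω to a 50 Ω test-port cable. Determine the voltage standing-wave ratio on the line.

VSWR ≈ 10.1

Γ = (Z_L − Z_0)/(Z_L + Z_0) = (-14 + j121)/(86 + j121)
|Γ| = 122/148 = 0.821
VSWR = (1 + |Γ|)/(1 − |Γ|) = 1.82/0.179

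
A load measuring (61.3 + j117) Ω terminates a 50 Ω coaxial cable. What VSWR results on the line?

VSWR ≈ 6.35

Γ = (Z_L − Z_0)/(Z_L + Z_0) = (11.3 + j117)/(111.3 + j117)
|Γ| = 118/161 = 0.728
VSWR = (1 + |Γ|)/(1 − |Γ|) = 1.73/0.272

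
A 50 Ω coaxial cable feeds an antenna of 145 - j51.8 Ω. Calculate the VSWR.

VSWR ≈ 3.31

Γ = (Z_L − Z_0)/(Z_L + Z_0) = (95 − j51.8)/(195 − j51.8)
|Γ| = 108/202 = 0.536
VSWR = (1 + |Γ|)/(1 − |Γ|) = 1.54/0.464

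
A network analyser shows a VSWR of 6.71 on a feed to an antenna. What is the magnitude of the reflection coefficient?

|Γ| = (S − 1)/(S + 1) = (6.71 − 1)/(6.71 + 1) = 5.71/7.71

|Γ| ≈ 0.741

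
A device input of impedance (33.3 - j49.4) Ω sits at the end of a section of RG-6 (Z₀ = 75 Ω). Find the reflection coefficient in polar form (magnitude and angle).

Γ = (Z_L − Z_0)/(Z_L + Z_0) = (-41.7 − j49.4)/(108.3 − j49.4)
|Γ| = 64.6/119 = 0.543

Γ ≈ 0.543 ∠ -106°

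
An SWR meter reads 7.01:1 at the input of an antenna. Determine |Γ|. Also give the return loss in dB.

|Γ| = (S − 1)/(S + 1) = (7.01 − 1)/(7.01 + 1) = 6.01/8.01
RL = −20·log₁₀|Γ| = −20·log₁₀(0.75)

|Γ| ≈ 0.75; return loss ≈ 2.5 dB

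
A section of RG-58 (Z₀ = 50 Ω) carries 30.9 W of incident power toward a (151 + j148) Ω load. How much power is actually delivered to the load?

|Γ| = |(101 + j148)/(201 + j148)| = 0.718
|Γ|² = 0.515
P_refl = |Γ|²·P_inc = 15.9 W, P_del = (1 − |Γ|²)·P_inc = 15 W

P_delivered ≈ 15 W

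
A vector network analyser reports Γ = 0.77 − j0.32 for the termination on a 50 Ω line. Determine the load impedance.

Z_L = Z_0·(1 + Γ)/(1 − Γ) = 50·(1.77 − j0.32)/(0.23 + j0.32)

Z_L ≈ 98.1 − j206 Ω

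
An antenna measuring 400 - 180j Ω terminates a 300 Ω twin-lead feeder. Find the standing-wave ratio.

VSWR ≈ 1.8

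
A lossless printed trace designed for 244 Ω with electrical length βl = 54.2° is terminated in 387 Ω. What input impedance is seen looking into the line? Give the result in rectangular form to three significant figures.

Z_in ≈ 194 − j87.9 Ω

tan(βl) = tan(54.2°) = 1.39
Z_in = Z_0·(Z_L + jZ_0·tanβl)/(Z_0 + jZ_L·tanβl)
     = 244·(387 + j338)/(244 + j537)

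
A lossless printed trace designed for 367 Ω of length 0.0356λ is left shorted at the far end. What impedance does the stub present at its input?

βl = 2π × 0.0356 = 12.8°
tan(βl) = 0.227
For a shorted stub, Z_in = jZ_0·tan(βl)

Z_in ≈ +j83.5 Ω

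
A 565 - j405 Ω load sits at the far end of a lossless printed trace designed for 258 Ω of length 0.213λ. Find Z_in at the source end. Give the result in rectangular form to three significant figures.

βl = 2π × 0.213 = 76.7°
tan(βl) = tan(76.7°) = 4.22
Z_in = Z_0·(Z_L + jZ_0·tanβl)/(Z_0 + jZ_L·tanβl)
     = 258·(565 + j685)/(1970 + j2390)

Z_in ≈ 74 − j0.0102 Ω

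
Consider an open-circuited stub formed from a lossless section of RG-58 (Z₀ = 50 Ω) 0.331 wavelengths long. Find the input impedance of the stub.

Z_in ≈ +j27.9 Ω

βl = 2π × 0.331 = 119°
tan(βl) = -1.79
For an open-circuited stub, Z_in = −jZ_0·cot(βl) = −jZ_0/tan(βl)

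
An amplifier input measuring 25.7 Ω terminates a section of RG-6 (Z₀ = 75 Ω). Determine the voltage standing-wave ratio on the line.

VSWR ≈ 2.92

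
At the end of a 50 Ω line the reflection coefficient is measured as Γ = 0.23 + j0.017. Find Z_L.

Z_L ≈ 79.8 + j2.87 Ω

Z_L = Z_0·(1 + Γ)/(1 − Γ) = 50·(1.23 + j0.017)/(0.77 − j0.017)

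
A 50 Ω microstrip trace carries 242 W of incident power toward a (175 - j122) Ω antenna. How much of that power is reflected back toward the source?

P_reflected ≈ 113 W

|Γ| = |(125 − j122)/(225 − j122)| = 0.682
|Γ|² = 0.466
P_refl = |Γ|²·P_inc = 113 W, P_del = (1 − |Γ|²)·P_inc = 129 W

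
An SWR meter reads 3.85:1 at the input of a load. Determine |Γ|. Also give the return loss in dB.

|Γ| = (S − 1)/(S + 1) = (3.85 − 1)/(3.85 + 1) = 2.85/4.85
RL = −20·log₁₀|Γ| = −20·log₁₀(0.588)

|Γ| ≈ 0.588; return loss ≈ 4.62 dB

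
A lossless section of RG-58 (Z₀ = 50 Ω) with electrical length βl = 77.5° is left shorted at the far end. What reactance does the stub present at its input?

X_in ≈ 226 Ω (inductive)

tan(βl) = 4.51
For a shorted stub, Z_in = jZ_0·tan(βl)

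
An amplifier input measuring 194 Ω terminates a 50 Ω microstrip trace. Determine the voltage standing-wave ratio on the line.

VSWR ≈ 3.88

Γ = (194 − 50)/(194 + 50) = 0.59
VSWR = (1 + 0.59)/(1 − 0.59)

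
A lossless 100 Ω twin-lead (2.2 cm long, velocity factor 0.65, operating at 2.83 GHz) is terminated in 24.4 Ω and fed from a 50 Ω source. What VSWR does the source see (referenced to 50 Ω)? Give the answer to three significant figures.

VSWR ≈ 7.15

λ = v/f = 0.65·c / 2.83 GHz = 0.0689 m
βl = 2π·l/λ = 2π × 0.319 = 115°
tan(βl) = -2.15
Z_in = Z_0·(Z_L + jZ_0·tanβl)/(Z_0 + jZ_L·tanβl) = 108 − j159 Ω
Γ_s = (Z_in − Z_s)/(Z_in + Z_s) = (57.6 − j159)/(158 − j159), |Γ_s| = 0.755
VSWR = (1 + |Γ_s|)/(1 − |Γ_s|)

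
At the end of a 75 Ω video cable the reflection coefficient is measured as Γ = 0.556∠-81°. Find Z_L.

Z_L ≈ 45.6 − j72.6 Ω

Z_L = Z_0·(1 + Γ)/(1 − Γ) = 75·(1.09 − j0.549)/(0.913 + j0.549)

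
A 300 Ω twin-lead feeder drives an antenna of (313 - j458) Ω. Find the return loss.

Γ = (13 − j458)/(613 − j458), |Γ| = 0.599
RL = −20·log₁₀|Γ| = −20·log₁₀(0.599)

RL ≈ 4.45 dB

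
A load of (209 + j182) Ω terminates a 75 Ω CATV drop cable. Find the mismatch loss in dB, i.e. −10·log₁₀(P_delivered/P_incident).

Γ = (134 + j182)/(284 + j182), |Γ| = 0.67
|Γ|² = 0.449, so P_del/P_inc = 1 − |Γ|² = 0.551
ML = −10·log₁₀(1 − |Γ|²)

mismatch loss ≈ 2.59 dB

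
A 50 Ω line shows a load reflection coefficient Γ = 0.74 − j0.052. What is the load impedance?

Z_L = Z_0·(1 + Γ)/(1 − Γ) = 50·(1.74 − j0.052)/(0.26 + j0.052)

Z_L ≈ 320 − j74 Ω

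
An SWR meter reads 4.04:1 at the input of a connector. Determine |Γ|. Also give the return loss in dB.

|Γ| ≈ 0.603; return loss ≈ 4.39 dB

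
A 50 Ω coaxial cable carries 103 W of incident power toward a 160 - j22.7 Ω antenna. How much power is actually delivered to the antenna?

P_delivered ≈ 73.9 W

|Γ| = |(110 − j22.7)/(210 − j22.7)| = 0.532
|Γ|² = 0.283
P_refl = |Γ|²·P_inc = 29.1 W, P_del = (1 − |Γ|²)·P_inc = 73.9 W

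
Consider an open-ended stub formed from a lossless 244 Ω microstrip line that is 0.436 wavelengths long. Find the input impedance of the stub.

Z_in ≈ +j574 Ω

βl = 2π × 0.436 = 157°
tan(βl) = -0.425
For an open-ended stub, Z_in = −jZ_0·cot(βl) = −jZ_0/tan(βl)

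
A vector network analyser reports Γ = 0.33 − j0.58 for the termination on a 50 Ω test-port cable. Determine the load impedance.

Z_L ≈ 35.3 − j73.9 Ω

Z_L = Z_0·(1 + Γ)/(1 − Γ) = 50·(1.33 − j0.58)/(0.67 + j0.58)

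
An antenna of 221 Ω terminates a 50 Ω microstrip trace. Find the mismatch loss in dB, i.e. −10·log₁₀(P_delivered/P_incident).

Γ = (221 − 50)/(221 + 50) = 0.631
|Γ|² = 0.398, so P_del/P_inc = 1 − |Γ|² = 0.602
ML = −10·log₁₀(1 − |Γ|²)

mismatch loss ≈ 2.21 dB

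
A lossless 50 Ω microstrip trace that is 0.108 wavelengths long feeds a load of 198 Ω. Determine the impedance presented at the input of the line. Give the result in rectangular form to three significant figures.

βl = 2π × 0.108 = 38.9°
tan(βl) = tan(38.9°) = 0.806
Z_in = Z_0·(Z_L + jZ_0·tanβl)/(Z_0 + jZ_L·tanβl)
     = 50·(198 + j40.3)/(50 + j160)

Z_in ≈ 29.2 − j52.9 Ω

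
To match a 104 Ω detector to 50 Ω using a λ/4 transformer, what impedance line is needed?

Z_qwt ≈ 72.1 Ω

Z_qwt = √(Z_0·R_L) = √(50 × 104) = √5200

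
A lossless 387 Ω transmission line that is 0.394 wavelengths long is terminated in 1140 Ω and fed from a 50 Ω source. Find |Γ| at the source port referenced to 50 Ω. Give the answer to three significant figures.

βl = 2π × 0.394 = 142°
tan(βl) = -0.786
Z_in = Z_0·(Z_L + jZ_0·tanβl)/(Z_0 + jZ_L·tanβl) = 290 + j367 Ω
Γ_s = (Z_in − Z_s)/(Z_in + Z_s) = (240 + j367)/(340 + j367), |Γ_s| = 0.877

|Γ| ≈ 0.877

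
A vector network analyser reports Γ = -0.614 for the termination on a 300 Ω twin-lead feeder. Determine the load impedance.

Z_L = Z_0·(1 + Γ)/(1 − Γ) = 300·(0.386)/(1.61)

Z_L ≈ 71.7 Ω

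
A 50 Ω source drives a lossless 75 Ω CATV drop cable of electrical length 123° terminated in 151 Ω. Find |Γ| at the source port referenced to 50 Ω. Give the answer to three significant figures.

|Γ| ≈ 0.322

tan(βl) = -1.54
Z_in = Z_0·(Z_L + jZ_0·tanβl)/(Z_0 + jZ_L·tanβl) = 48 + j33.2 Ω
Γ_s = (Z_in − Z_s)/(Z_in + Z_s) = (-2.03 + j33.2)/(98 + j33.2), |Γ_s| = 0.322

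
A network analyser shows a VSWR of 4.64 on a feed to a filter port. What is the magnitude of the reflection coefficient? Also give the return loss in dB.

|Γ| = (S − 1)/(S + 1) = (4.64 − 1)/(4.64 + 1) = 3.64/5.64
RL = −20·log₁₀|Γ| = −20·log₁₀(0.645)

|Γ| ≈ 0.645; return loss ≈ 3.8 dB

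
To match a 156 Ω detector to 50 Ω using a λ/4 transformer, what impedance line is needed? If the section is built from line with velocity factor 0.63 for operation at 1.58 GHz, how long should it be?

Z_qwt = √(Z_0·R_L) = √(50 × 156) = √7800
λ = 0.63·c/f = 0.12 m, so l = λ/4 = 0.0299 m

Z_qwt ≈ 88.3 Ω; length ≈ 2.99 cm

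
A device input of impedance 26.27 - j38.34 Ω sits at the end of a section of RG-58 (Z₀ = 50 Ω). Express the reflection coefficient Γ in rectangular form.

Γ = (Z_L − Z_0)/(Z_L + Z_0) = (-23.73 − j38.34)/(76.27 − j38.34)

Γ ≈ -0.0466 − j0.526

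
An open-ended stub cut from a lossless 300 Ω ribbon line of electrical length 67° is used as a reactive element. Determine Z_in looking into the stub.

tan(βl) = 2.36
For an open-ended stub, Z_in = −jZ_0·cot(βl) = −jZ_0/tan(βl)

Z_in ≈ −j127 Ω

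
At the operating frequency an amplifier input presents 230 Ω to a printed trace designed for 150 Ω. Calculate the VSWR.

VSWR ≈ 1.53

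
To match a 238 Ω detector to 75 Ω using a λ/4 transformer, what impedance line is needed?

Z_qwt = √(Z_0·R_L) = √(75 × 238) = √17850

Z_qwt ≈ 134 Ω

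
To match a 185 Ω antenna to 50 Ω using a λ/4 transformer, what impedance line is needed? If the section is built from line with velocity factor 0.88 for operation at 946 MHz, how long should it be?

Z_qwt = √(Z_0·R_L) = √(50 × 185) = √9250
λ = 0.88·c/f = 0.279 m, so l = λ/4 = 0.0698 m

Z_qwt ≈ 96.2 Ω; length ≈ 6.98 cm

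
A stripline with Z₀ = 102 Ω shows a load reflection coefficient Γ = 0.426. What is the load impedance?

Z_L ≈ 253 Ω

Z_L = Z_0·(1 + Γ)/(1 − Γ) = 102·(1.43)/(0.574)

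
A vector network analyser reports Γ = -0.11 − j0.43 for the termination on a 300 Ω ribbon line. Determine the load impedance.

Z_L ≈ 170 − j182 Ω

Z_L = Z_0·(1 + Γ)/(1 − Γ) = 300·(0.89 − j0.43)/(1.11 + j0.43)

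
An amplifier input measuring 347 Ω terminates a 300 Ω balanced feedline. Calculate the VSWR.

VSWR ≈ 1.16

Γ = (347 − 300)/(347 + 300) = 0.0726
VSWR = (1 + 0.0726)/(1 − 0.0726)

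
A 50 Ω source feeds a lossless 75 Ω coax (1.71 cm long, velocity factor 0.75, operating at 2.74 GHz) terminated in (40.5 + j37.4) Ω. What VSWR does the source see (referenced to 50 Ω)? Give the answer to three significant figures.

VSWR ≈ 3.5

λ = v/f = 0.75·c / 2.74 GHz = 0.0821 m
βl = 2π·l/λ = 2π × 0.208 = 75°
tan(βl) = 3.72
Z_in = Z_0·(Z_L + jZ_0·tanβl)/(Z_0 + jZ_L·tanβl) = 126 − j73.8 Ω
Γ_s = (Z_in − Z_s)/(Z_in + Z_s) = (76 − j73.8)/(176 − j73.8), |Γ_s| = 0.555
VSWR = (1 + |Γ_s|)/(1 − |Γ_s|)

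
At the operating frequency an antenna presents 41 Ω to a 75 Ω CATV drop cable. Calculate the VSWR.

Γ = (41 − 75)/(41 + 75) = -0.293
VSWR = (1 + 0.293)/(1 − 0.293)

VSWR ≈ 1.83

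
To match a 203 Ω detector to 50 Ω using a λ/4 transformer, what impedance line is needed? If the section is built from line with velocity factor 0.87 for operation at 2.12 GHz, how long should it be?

Z_qwt ≈ 101 Ω; length ≈ 3.08 cm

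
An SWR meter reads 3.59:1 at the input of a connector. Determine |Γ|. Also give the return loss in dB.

|Γ| ≈ 0.564; return loss ≈ 4.97 dB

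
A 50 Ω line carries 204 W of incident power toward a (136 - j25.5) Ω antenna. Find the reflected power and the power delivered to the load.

P_reflected ≈ 46.6 W; P_delivered ≈ 157 W

|Γ| = |(86 − j25.5)/(186 − j25.5)| = 0.478
|Γ|² = 0.228
P_refl = |Γ|²·P_inc = 46.6 W, P_del = (1 − |Γ|²)·P_inc = 157 W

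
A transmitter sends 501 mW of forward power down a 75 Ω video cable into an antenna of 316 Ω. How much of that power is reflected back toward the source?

Γ = (316 − 75)/(316 + 75) = 0.616
|Γ|² = 0.38
P_refl = |Γ|²·P_inc = 190 mW, P_del = (1 − |Γ|²)·P_inc = 311 mW

P_reflected ≈ 190 mW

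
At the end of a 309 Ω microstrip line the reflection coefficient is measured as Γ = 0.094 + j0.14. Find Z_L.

Z_L = Z_0·(1 + Γ)/(1 − Γ) = 309·(1.09 + j0.14)/(0.906 − j0.14)

Z_L ≈ 357 + j103 Ω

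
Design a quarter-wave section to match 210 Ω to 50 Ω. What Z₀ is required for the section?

Z_qwt = √(Z_0·R_L) = √(50 × 210) = √10500

Z_qwt ≈ 102 Ω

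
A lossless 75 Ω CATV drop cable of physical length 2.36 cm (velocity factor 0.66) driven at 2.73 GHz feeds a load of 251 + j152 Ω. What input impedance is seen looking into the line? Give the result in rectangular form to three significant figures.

Z_in ≈ 18 + j24.8 Ω

λ = v/f = 0.66·c / 2.73 GHz = 0.0725 m
βl = 2π·l/λ = 2π × 0.325 = 117°
tan(βl) = tan(117°) = -1.95
Z_in = Z_0·(Z_L + jZ_0·tanβl)/(Z_0 + jZ_L·tanβl)
     = 75·(251 + j5.7)/(372 − j490)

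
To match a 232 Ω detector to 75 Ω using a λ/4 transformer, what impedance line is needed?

Z_qwt = √(Z_0·R_L) = √(75 × 232) = √17400

Z_qwt ≈ 132 Ω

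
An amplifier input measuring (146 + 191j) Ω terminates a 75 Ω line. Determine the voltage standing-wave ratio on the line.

Γ = (Z_L − Z_0)/(Z_L + Z_0) = (71 + j191)/(221 + j191)
|Γ| = 204/292 = 0.698
VSWR = (1 + |Γ|)/(1 − |Γ|) = 1.7/0.302

VSWR ≈ 5.61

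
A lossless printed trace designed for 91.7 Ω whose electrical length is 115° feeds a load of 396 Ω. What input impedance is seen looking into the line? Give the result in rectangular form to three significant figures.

Z_in ≈ 25.6 + j40 Ω

tan(βl) = tan(115°) = -2.14
Z_in = Z_0·(Z_L + jZ_0·tanβl)/(Z_0 + jZ_L·tanβl)
     = 91.7·(396 − j197)/(91.7 − j849)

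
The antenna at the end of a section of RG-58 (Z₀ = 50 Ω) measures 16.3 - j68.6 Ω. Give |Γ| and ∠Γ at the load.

Γ ≈ 0.801 ∠ -70.2°

Γ = (Z_L − Z_0)/(Z_L + Z_0) = (-33.7 − j68.6)/(66.3 − j68.6)
|Γ| = 76.4/95.4 = 0.801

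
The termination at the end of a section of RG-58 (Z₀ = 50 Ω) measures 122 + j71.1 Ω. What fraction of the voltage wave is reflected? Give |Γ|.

|Γ| ≈ 0.544

Γ = (Z_L − Z_0)/(Z_L + Z_0) = (72 + j71.1)/(172 + j71.1)
|Γ| = 101/186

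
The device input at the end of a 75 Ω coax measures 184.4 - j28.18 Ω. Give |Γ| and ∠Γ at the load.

Γ = (Z_L − Z_0)/(Z_L + Z_0) = (109.4 − j28.18)/(259.4 − j28.18)
|Γ| = 113/261 = 0.433

Γ ≈ 0.433 ∠ -8.24°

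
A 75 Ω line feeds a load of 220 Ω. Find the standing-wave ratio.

Γ = (220 − 75)/(220 + 75) = 0.492
VSWR = (1 + 0.492)/(1 − 0.492)

VSWR ≈ 2.93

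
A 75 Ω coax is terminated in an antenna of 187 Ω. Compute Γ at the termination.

Γ = 0.427

Γ = (Z_L − Z_0)/(Z_L + Z_0) = (187 − 75)/(187 + 75) = 112/262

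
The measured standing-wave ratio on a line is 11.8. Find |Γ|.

|Γ| ≈ 0.844

|Γ| = (S − 1)/(S + 1) = (11.8 − 1)/(11.8 + 1) = 10.8/12.8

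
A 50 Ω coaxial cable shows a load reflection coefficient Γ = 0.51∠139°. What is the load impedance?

Z_L ≈ 18.2 + j16.5 Ω

Z_L = Z_0·(1 + Γ)/(1 − Γ) = 50·(0.615 + j0.335)/(1.38 − j0.335)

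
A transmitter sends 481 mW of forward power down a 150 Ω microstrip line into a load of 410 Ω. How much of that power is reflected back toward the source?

Γ = (410 − 150)/(410 + 150) = 0.464
|Γ|² = 0.216
P_refl = |Γ|²·P_inc = 104 mW, P_del = (1 − |Γ|²)·P_inc = 377 mW

P_reflected ≈ 104 mW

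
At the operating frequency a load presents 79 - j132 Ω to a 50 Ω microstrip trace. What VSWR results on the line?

VSWR ≈ 6.47

Γ = (Z_L − Z_0)/(Z_L + Z_0) = (29 − j132)/(129 − j132)
|Γ| = 135/185 = 0.732
VSWR = (1 + |Γ|)/(1 − |Γ|) = 1.73/0.268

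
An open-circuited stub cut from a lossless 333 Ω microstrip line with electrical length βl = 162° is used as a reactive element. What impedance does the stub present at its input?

tan(βl) = -0.325
For an open-circuited stub, Z_in = −jZ_0·cot(βl) = −jZ_0/tan(βl)

Z_in ≈ +j1020 Ω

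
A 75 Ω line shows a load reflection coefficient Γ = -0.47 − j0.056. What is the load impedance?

Z_L ≈ 26.9 − j3.88 Ω

Z_L = Z_0·(1 + Γ)/(1 − Γ) = 75·(0.53 − j0.056)/(1.47 + j0.056)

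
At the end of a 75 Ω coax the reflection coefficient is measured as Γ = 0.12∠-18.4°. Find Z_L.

Z_L ≈ 94 − j7.22 Ω

Z_L = Z_0·(1 + Γ)/(1 − Γ) = 75·(1.11 − j0.0379)/(0.886 + j0.0379)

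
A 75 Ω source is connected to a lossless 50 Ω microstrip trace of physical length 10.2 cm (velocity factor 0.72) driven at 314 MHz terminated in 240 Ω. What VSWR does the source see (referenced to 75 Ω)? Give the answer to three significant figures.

λ = v/f = 0.72·c / 314 MHz = 0.688 m
βl = 2π·l/λ = 2π × 0.148 = 53.4°
tan(βl) = 1.35
Z_in = Z_0·(Z_L + jZ_0·tanβl)/(Z_0 + jZ_L·tanβl) = 15.8 − j34.7 Ω
Γ_s = (Z_in − Z_s)/(Z_in + Z_s) = (-59.2 − j34.7)/(90.8 − j34.7), |Γ_s| = 0.706
VSWR = (1 + |Γ_s|)/(1 − |Γ_s|)

VSWR ≈ 5.81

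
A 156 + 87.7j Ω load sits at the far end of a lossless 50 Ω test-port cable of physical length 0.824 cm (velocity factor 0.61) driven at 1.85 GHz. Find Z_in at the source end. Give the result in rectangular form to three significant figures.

λ = v/f = 0.61·c / 1.85 GHz = 0.0989 m
βl = 2π·l/λ = 2π × 0.0833 = 30°
tan(βl) = tan(30°) = 0.577
Z_in = Z_0·(Z_L + jZ_0·tanβl)/(Z_0 + jZ_L·tanβl)
     = 50·(156 + j117)/(-0.61 + j90)

Z_in ≈ 64.1 − j87.1 Ω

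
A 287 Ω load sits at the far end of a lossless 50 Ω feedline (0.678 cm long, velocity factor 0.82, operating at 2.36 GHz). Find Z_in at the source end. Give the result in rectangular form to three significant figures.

λ = v/f = 0.82·c / 2.36 GHz = 0.104 m
βl = 2π·l/λ = 2π × 0.065 = 23.4°
tan(βl) = tan(23.4°) = 0.433
Z_in = Z_0·(Z_L + jZ_0·tanβl)/(Z_0 + jZ_L·tanβl)
     = 50·(287 + j21.7)/(50 + j124)

Z_in ≈ 47.5 − j96.4 Ω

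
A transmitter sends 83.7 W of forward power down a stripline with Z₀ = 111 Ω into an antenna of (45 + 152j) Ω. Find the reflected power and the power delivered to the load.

|Γ| = |(-66 + j152)/(156 + j152)| = 0.761
|Γ|² = 0.579
P_refl = |Γ|²·P_inc = 48.4 W, P_del = (1 − |Γ|²)·P_inc = 35.3 W

P_reflected ≈ 48.4 W; P_delivered ≈ 35.3 W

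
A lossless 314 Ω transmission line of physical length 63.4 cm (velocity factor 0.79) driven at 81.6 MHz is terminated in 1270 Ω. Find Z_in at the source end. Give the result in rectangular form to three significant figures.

Z_in ≈ 80.6 − j59.4 Ω

λ = v/f = 0.79·c / 81.6 MHz = 2.9 m
βl = 2π·l/λ = 2π × 0.218 = 78.6°
tan(βl) = tan(78.6°) = 4.95
Z_in = Z_0·(Z_L + jZ_0·tanβl)/(Z_0 + jZ_L·tanβl)
     = 314·(1270 + j1560)/(314 + j6290)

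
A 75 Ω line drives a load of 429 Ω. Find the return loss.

RL ≈ 3.07 dB

Γ = (429 − 75)/(429 + 75) = 0.702
RL = −20·log₁₀|Γ| = −20·log₁₀(0.702)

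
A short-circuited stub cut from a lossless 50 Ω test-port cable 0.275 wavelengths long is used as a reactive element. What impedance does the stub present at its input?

Z_in ≈ −j316 Ω

βl = 2π × 0.275 = 99°
tan(βl) = -6.31
For a short-circuited stub, Z_in = jZ_0·tan(βl)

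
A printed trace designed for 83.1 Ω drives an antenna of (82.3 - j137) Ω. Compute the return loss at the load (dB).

RL ≈ 3.9 dB

Γ = (-0.8 − j137)/(165.4 − j137), |Γ| = 0.638
RL = −20·log₁₀|Γ| = −20·log₁₀(0.638)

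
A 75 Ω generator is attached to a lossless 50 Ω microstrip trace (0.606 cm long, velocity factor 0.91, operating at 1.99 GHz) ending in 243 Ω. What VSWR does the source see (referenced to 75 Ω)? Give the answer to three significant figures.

λ = v/f = 0.91·c / 1.99 GHz = 0.137 m
βl = 2π·l/λ = 2π × 0.0442 = 15.9°
tan(βl) = 0.285
Z_in = Z_0·(Z_L + jZ_0·tanβl)/(Z_0 + jZ_L·tanβl) = 90.1 − j110 Ω
Γ_s = (Z_in − Z_s)/(Z_in + Z_s) = (15.1 − j110)/(165 − j110), |Γ_s| = 0.561
VSWR = (1 + |Γ_s|)/(1 − |Γ_s|)

VSWR ≈ 3.56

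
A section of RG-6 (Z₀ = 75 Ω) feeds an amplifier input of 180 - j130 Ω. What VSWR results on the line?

Γ = (Z_L − Z_0)/(Z_L + Z_0) = (105 − j130)/(255 − j130)
|Γ| = 167/286 = 0.584
VSWR = (1 + |Γ|)/(1 − |Γ|) = 1.58/0.416

VSWR ≈ 3.81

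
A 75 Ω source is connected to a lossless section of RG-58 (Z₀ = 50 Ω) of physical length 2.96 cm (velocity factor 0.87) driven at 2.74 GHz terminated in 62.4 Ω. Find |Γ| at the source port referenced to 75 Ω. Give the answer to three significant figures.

|Γ| ≈ 0.285

λ = v/f = 0.87·c / 2.74 GHz = 0.0953 m
βl = 2π·l/λ = 2π × 0.311 = 112°
tan(βl) = -2.49
Z_in = Z_0·(Z_L + jZ_0·tanβl)/(Z_0 + jZ_L·tanβl) = 42.2 + j6.51 Ω
Γ_s = (Z_in − Z_s)/(Z_in + Z_s) = (-32.8 + j6.51)/(117 + j6.51), |Γ_s| = 0.285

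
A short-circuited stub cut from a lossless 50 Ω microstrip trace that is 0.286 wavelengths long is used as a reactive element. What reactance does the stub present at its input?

X_in ≈ -217 Ω (capacitive)

βl = 2π × 0.286 = 103°
tan(βl) = -4.35
For a short-circuited stub, Z_in = jZ_0·tan(βl)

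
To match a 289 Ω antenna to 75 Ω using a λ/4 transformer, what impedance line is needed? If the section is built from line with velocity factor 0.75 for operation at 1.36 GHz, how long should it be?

Z_qwt = √(Z_0·R_L) = √(75 × 289) = √21680
λ = 0.75·c/f = 0.165 m, so l = λ/4 = 0.0414 m

Z_qwt ≈ 147 Ω; length ≈ 4.14 cm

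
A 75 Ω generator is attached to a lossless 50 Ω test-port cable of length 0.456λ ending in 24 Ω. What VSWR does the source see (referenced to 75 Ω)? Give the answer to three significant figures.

βl = 2π × 0.456 = 164°
tan(βl) = -0.284
Z_in = Z_0·(Z_L + jZ_0·tanβl)/(Z_0 + jZ_L·tanβl) = 25.5 − j10.7 Ω
Γ_s = (Z_in − Z_s)/(Z_in + Z_s) = (-49.5 − j10.7)/(100 − j10.7), |Γ_s| = 0.502
VSWR = (1 + |Γ_s|)/(1 − |Γ_s|)

VSWR ≈ 3.01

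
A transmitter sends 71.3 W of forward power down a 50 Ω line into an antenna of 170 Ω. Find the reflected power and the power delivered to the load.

P_reflected ≈ 21.2 W; P_delivered ≈ 50.1 W

Γ = (170 − 50)/(170 + 50) = 0.545
|Γ|² = 0.298
P_refl = |Γ|²·P_inc = 21.2 W, P_del = (1 − |Γ|²)·P_inc = 50.1 W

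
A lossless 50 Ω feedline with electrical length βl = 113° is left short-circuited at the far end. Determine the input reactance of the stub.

X_in ≈ -118 Ω (capacitive)

tan(βl) = -2.36
For a short-circuited stub, Z_in = jZ_0·tan(βl)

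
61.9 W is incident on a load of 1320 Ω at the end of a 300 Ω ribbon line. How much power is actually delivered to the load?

Γ = (1320 − 300)/(1320 + 300) = 0.63
|Γ|² = 0.396
P_refl = |Γ|²·P_inc = 24.5 W, P_del = (1 − |Γ|²)·P_inc = 37.4 W

P_delivered ≈ 37.4 W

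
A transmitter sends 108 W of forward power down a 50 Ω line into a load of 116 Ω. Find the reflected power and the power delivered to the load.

P_reflected ≈ 17.1 W; P_delivered ≈ 90.9 W

Γ = (116 − 50)/(116 + 50) = 0.398
|Γ|² = 0.158
P_refl = |Γ|²·P_inc = 17.1 W, P_del = (1 − |Γ|²)·P_inc = 90.9 W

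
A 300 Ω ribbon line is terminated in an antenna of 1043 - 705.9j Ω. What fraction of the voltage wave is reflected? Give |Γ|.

Γ = (Z_L − Z_0)/(Z_L + Z_0) = (743 − j705.9)/(1343 − j705.9)
|Γ| = 1020/1520

|Γ| ≈ 0.675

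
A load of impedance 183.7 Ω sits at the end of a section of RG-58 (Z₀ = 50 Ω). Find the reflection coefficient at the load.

Γ = (Z_L − Z_0)/(Z_L + Z_0) = (183.7 − 50)/(183.7 + 50) = 133.7/233.7

Γ = 0.572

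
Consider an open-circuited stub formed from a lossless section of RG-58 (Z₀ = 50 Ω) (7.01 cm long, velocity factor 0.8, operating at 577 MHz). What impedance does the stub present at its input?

λ = v/f = 0.8·c / 577 MHz = 0.416 m
βl = 2π·l/λ = 2π × 0.169 = 60.7°
tan(βl) = 1.78
For an open-circuited stub, Z_in = −jZ_0·cot(βl) = −jZ_0/tan(βl)

Z_in ≈ −j28.1 Ω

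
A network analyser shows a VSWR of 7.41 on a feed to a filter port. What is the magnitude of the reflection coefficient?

|Γ| ≈ 0.762

|Γ| = (S − 1)/(S + 1) = (7.41 − 1)/(7.41 + 1) = 6.41/8.41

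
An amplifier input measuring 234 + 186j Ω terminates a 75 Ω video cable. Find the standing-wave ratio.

VSWR ≈ 5.22

Γ = (Z_L − Z_0)/(Z_L + Z_0) = (159 + j186)/(309 + j186)
|Γ| = 245/361 = 0.678
VSWR = (1 + |Γ|)/(1 − |Γ|) = 1.68/0.322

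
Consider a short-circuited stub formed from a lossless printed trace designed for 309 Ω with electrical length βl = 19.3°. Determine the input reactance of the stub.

X_in ≈ 108 Ω (inductive)

tan(βl) = 0.35
For a short-circuited stub, Z_in = jZ_0·tan(βl)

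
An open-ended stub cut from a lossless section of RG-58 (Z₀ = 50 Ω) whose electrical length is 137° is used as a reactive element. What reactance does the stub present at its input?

tan(βl) = -0.933
For an open-ended stub, Z_in = −jZ_0·cot(βl) = −jZ_0/tan(βl)

X_in ≈ 53.6 Ω (inductive)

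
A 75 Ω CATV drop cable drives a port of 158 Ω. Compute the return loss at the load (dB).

Γ = (158 − 75)/(158 + 75) = 0.356
RL = −20·log₁₀|Γ| = −20·log₁₀(0.356)

RL ≈ 8.97 dB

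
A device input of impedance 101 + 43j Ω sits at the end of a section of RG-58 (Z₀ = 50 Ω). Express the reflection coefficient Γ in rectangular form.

Γ = (Z_L − Z_0)/(Z_L + Z_0) = (51 + j43)/(151 + j43)

Γ ≈ 0.387 + j0.174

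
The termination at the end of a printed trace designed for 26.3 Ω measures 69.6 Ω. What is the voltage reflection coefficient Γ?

Γ = (Z_L − Z_0)/(Z_L + Z_0) = (69.6 − 26.3)/(69.6 + 26.3) = 43.3/95.9

Γ = 0.452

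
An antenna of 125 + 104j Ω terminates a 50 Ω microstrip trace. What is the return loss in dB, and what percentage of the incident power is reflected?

Γ = (75 + j104)/(175 + j104), |Γ| = 0.63
RL = −20·log₁₀(0.63) = 4.02 dB
P_refl/P_inc = |Γ|² = 0.397

RL ≈ 4.02 dB; 39.7% of incident power reflected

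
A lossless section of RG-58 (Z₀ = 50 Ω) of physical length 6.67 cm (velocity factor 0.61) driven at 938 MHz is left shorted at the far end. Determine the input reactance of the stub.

λ = v/f = 0.61·c / 938 MHz = 0.195 m
βl = 2π·l/λ = 2π × 0.342 = 123°
tan(βl) = -1.54
For a shorted stub, Z_in = jZ_0·tan(βl)

X_in ≈ -76.8 Ω (capacitive)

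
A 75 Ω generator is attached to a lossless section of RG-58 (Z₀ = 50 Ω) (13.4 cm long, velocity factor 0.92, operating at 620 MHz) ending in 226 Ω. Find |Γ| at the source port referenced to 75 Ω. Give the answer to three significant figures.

|Γ| ≈ 0.73

λ = v/f = 0.92·c / 620 MHz = 0.445 m
βl = 2π·l/λ = 2π × 0.301 = 108°
tan(βl) = -3.01
Z_in = Z_0·(Z_L + jZ_0·tanβl)/(Z_0 + jZ_L·tanβl) = 12.2 + j15.7 Ω
Γ_s = (Z_in − Z_s)/(Z_in + Z_s) = (-62.8 + j15.7)/(87.2 + j15.7), |Γ_s| = 0.73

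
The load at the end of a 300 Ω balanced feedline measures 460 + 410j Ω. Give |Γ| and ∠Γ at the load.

Γ ≈ 0.51 ∠ 40.3°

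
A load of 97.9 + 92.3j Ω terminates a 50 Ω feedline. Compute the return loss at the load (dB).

Γ = (47.9 + j92.3)/(147.9 + j92.3), |Γ| = 0.596
RL = −20·log₁₀|Γ| = −20·log₁₀(0.596)

RL ≈ 4.49 dB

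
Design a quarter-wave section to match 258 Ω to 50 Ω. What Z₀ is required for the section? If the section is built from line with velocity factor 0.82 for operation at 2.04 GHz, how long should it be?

Z_qwt ≈ 114 Ω; length ≈ 3.01 cm

Z_qwt = √(Z_0·R_L) = √(50 × 258) = √12900
λ = 0.82·c/f = 0.121 m, so l = λ/4 = 0.0301 m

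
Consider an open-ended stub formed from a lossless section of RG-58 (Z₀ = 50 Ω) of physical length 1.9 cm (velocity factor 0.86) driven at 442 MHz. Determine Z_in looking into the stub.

Z_in ≈ −j241 Ω

λ = v/f = 0.86·c / 442 MHz = 0.584 m
βl = 2π·l/λ = 2π × 0.0326 = 11.7°
tan(βl) = 0.207
For an open-ended stub, Z_in = −jZ_0·cot(βl) = −jZ_0/tan(βl)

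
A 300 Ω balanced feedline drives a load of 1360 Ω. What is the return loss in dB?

Γ = (1360 − 300)/(1360 + 300) = 0.639
RL = −20·log₁₀|Γ| = −20·log₁₀(0.639)

RL ≈ 3.9 dB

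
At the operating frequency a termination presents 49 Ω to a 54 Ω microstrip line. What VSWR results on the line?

Γ = (49 − 54)/(49 + 54) = -0.0485
VSWR = (1 + 0.0485)/(1 − 0.0485)

VSWR ≈ 1.1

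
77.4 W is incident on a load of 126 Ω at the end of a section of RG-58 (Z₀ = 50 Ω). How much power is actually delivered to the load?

Γ = (126 − 50)/(126 + 50) = 0.432
|Γ|² = 0.186
P_refl = |Γ|²·P_inc = 14.4 W, P_del = (1 − |Γ|²)·P_inc = 63 W

P_delivered ≈ 63 W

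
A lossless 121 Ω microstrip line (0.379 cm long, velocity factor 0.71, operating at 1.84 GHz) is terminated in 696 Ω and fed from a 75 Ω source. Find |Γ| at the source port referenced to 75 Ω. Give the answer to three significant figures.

|Γ| ≈ 0.801

λ = v/f = 0.71·c / 1.84 GHz = 0.116 m
βl = 2π·l/λ = 2π × 0.0327 = 11.8°
tan(βl) = 0.209
Z_in = Z_0·(Z_L + jZ_0·tanβl)/(Z_0 + jZ_L·tanβl) = 298 − j332 Ω
Γ_s = (Z_in − Z_s)/(Z_in + Z_s) = (223 − j332)/(373 − j332), |Γ_s| = 0.801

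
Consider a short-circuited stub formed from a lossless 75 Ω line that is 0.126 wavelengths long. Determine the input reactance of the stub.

X_in ≈ 75.9 Ω (inductive)

βl = 2π × 0.126 = 45.4°
tan(βl) = 1.01
For a short-circuited stub, Z_in = jZ_0·tan(βl)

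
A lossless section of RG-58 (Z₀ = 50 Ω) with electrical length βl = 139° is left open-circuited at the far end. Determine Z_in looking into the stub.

tan(βl) = -0.869
For an open-circuited stub, Z_in = −jZ_0·cot(βl) = −jZ_0/tan(βl)

Z_in ≈ +j57.5 Ω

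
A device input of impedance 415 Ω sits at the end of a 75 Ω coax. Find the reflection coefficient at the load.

Γ = (Z_L − Z_0)/(Z_L + Z_0) = (415 − 75)/(415 + 75) = 340/490

Γ = 0.694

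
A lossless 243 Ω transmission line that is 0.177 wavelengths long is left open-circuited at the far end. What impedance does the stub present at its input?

Z_in ≈ −j120 Ω

βl = 2π × 0.177 = 63.7°
tan(βl) = 2.03
For an open-circuited stub, Z_in = −jZ_0·cot(βl) = −jZ_0/tan(βl)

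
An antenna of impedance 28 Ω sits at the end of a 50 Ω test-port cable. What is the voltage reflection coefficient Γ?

Γ = -0.282

Γ = (Z_L − Z_0)/(Z_L + Z_0) = (28 − 50)/(28 + 50) = -22/78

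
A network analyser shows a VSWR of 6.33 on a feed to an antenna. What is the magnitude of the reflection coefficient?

|Γ| ≈ 0.727

|Γ| = (S − 1)/(S + 1) = (6.33 − 1)/(6.33 + 1) = 5.33/7.33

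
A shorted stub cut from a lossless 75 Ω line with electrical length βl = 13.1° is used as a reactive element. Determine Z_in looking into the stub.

Z_in ≈ +j17.5 Ω

tan(βl) = 0.233
For a shorted stub, Z_in = jZ_0·tan(βl)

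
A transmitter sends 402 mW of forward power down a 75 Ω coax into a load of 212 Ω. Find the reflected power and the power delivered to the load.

Γ = (212 − 75)/(212 + 75) = 0.477
|Γ|² = 0.228
P_refl = |Γ|²·P_inc = 91.6 mW, P_del = (1 − |Γ|²)·P_inc = 310 mW

P_reflected ≈ 91.6 mW; P_delivered ≈ 310 mW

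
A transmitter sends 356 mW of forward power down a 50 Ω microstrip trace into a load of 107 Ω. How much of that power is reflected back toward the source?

P_reflected ≈ 46.9 mW

Γ = (107 − 50)/(107 + 50) = 0.363
|Γ|² = 0.132
P_refl = |Γ|²·P_inc = 46.9 mW, P_del = (1 − |Γ|²)·P_inc = 309 mW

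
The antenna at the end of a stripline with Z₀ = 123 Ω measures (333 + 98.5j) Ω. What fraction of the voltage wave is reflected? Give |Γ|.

Γ = (Z_L − Z_0)/(Z_L + Z_0) = (210 + j98.5)/(456 + j98.5)
|Γ| = 232/467

|Γ| ≈ 0.497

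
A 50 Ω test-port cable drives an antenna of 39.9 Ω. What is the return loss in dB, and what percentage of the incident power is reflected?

RL ≈ 19 dB; 1.26% of incident power reflected

Γ = (39.9 − 50)/(39.9 + 50) = -0.112
RL = −20·log₁₀(0.112) = 19 dB
P_refl/P_inc = |Γ|² = 0.0126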